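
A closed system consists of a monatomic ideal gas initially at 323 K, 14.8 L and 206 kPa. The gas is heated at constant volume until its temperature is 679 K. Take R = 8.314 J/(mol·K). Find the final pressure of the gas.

433 kPa

Isochoric: V stays 14.8 L; P/T = const ⇒ T₂ = 679 K, P₂ = 433 kPa.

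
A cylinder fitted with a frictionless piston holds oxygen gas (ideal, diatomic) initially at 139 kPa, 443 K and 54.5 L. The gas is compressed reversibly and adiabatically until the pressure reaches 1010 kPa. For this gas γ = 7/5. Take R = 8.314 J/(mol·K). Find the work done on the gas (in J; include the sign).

14400 J

n = P₁V₁/(RT₁) = 139×54.5/(8.314×443) = 2.06 mol.
Adiabatic: T₂/T₁ = (P₂/P₁)^((γ−1)/γ) ⇒ T₂ = 443×(7.27)^0.286 = 781 K; V₂ = 13.2 L.
ΔU = nCvΔT = 2.06×20.8×(781−443) = 14400 J.
Q = 0 for an adiabatic process, so W = −ΔU = -14400 J.
Work done on the gas = −W_by = 14400 J.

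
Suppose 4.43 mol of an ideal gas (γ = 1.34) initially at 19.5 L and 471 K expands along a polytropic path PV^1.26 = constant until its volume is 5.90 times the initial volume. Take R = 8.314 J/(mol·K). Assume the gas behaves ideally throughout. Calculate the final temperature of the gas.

297 K

P₁ = nRT₁/V₁ = 4.43×8.314×471/19.5 = 890 kPa.
Polytropic n=1.26: T₂ = T₁(V₁/V₂)^(n−1) = 471×(0.169)^0.26 = 297 K; P₂ = P₁(V₁/V₂)^n = 95.0 kPa.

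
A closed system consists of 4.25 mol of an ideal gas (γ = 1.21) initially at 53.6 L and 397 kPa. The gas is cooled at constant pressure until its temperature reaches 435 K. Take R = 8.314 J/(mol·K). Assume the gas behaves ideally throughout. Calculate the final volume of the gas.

T₁ = P₁V₁/(nR) = 397×53.6/(4.25×8.314) = 602 K.
Isobaric: P stays 397 kPa; V/T = const ⇒ T₂ = 435 K, V₂ = 38.7 L.

38.7 L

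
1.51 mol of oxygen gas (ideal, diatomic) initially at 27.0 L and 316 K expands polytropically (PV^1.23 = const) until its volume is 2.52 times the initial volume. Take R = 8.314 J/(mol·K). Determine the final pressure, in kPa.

P₁ = nRT₁/V₁ = 1.51×8.314×316/27.0 = 147 kPa.
Polytropic n=1.23: T₂ = T₁(V₁/V₂)^(n−1) = 316×(0.397)^0.23 = 255 K; P₂ = P₁(V₁/V₂)^n = 47.1 kPa.

47.1 kPa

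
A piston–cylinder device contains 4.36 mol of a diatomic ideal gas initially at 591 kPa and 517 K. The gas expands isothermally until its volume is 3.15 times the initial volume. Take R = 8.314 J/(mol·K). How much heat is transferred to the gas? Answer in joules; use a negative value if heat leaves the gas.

V₁ = nRT₁/P₁ = 4.36×8.314×517/591 = 31.7 L.
Isothermal: T stays 517 K; PV = const ⇒ V₂ = 99.9 L, P₂ = 188 kPa.
ΔU = 0 (ideal gas, T constant).
W = nRT ln(V₂/V₁) = 4.36×8.314×517×ln(3.15) = 21500 J.
Q = ΔU + W = 21500 J.

21500 J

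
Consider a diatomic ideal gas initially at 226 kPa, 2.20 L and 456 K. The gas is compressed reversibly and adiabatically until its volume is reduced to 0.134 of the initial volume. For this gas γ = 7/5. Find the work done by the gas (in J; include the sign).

n = P₁V₁/(RT₁) = 226×2.20/(8.314×456) = 0.131 mol.
Adiabatic: TV^(γ−1) = const ⇒ T₂ = 456×(7.46)^0.400 = 1020 K; PV^γ = const ⇒ P₂ = 3770 kPa.
ΔU = nCvΔT = 0.131×20.8×(1020−456) = 1530 J.
Q = 0 for an adiabatic process, so W = −ΔU = -1530 J.

-1530 J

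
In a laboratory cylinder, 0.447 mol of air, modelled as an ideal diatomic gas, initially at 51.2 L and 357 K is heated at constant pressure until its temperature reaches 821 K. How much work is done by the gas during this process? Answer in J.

P₁ = nRT₁/V₁ = 0.447×8.314×357/51.2 = 25.9 kPa.
Isobaric: P stays 25.9 kPa; V/T = const ⇒ T₂ = 821 K, V₂ = 118 L.
W = PΔV = 25.9×(118−51.2) kPa·L = 1720 J.

1720 J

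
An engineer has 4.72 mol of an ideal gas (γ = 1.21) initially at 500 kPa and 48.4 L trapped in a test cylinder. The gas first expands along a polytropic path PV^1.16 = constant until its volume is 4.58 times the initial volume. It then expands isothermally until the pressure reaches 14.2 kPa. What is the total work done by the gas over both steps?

T₁ = P₁V₁/(nR) = 500×48.4/(4.72×8.314) = 617 K.
Step 1 — Polytropic n=1.16: T₂ = T₁(V₁/V₂)^(n−1) = 617×(0.218)^0.16 = 483 K; P₂ = P₁(V₁/V₂)^n = 85.6 kPa.
W = (P₁V₁−P₂V₂)/(n−1) = (500×48.4−85.6×222)/0.16 = 32700 J.
ΔU = nCvΔT = 4.72×39.6×(483−617) = -24900 J.
Q = ΔU + W = 7780 J.
State after step 1: P = 85.6 kPa, V = 222 L, T = 483 K.
Step 2 — Isothermal: T stays 483 K; PV = const ⇒ V₂ = 1340 L, P₂ = 14.2 kPa.
ΔU = 0 (ideal gas, T constant).
W = nRT ln(V₂/V₁) = 4.72×8.314×483×ln(6.03) = 34100 J.
Q = ΔU + W = 34100 J.
Net over both steps: W = 66800 J, Q = 41900 J, ΔU = -24900 J.

66800 J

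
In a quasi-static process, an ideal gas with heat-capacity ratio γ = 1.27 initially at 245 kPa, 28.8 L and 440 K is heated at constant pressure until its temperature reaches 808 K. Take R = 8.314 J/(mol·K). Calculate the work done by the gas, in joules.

n = P₁V₁/(RT₁) = 245×28.8/(8.314×440) = 1.93 mol.
Isobaric: P stays 245 kPa; V/T = const ⇒ T₂ = 808 K, V₂ = 52.9 L.
W = PΔV = 245×(52.9−28.8) kPa·L = 5900 J.

5900 J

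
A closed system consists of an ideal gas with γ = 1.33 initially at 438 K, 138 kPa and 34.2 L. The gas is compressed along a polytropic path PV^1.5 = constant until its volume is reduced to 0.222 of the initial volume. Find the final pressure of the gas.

1320 kPa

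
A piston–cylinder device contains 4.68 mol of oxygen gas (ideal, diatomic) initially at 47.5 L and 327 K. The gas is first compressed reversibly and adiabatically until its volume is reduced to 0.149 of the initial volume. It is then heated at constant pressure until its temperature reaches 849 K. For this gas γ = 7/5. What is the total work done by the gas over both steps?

-30500 J

P₁ = nRT₁/V₁ = 4.68×8.314×327/47.5 = 268 kPa.
Step 1 — Adiabatic: TV^(γ−1) = const ⇒ T₂ = 327×(6.71)^0.400 = 700 K; PV^γ = const ⇒ P₂ = 3850 kPa.
ΔU = nCvΔT = 4.68×20.8×(700−327) = 36300 J.
Q = 0 for an adiabatic process, so W = −ΔU = -36300 J.
State after step 1: P = 3850 kPa, V = 7.08 L, T = 700 K.
Step 2 — Isobaric: P stays 3850 kPa; V/T = const ⇒ T₂ = 849 K, V₂ = 8.58 L.
W = PΔV = 3850×(8.58−7.08) kPa·L = 5790 J.
ΔU = nCvΔT = 4.68×20.8×(849−700) = 14500 J.
Q = ΔU + W = nCpΔT = 20300 J.
Net over both steps: W = -30500 J, Q = 20300 J, ΔU = 50800 J.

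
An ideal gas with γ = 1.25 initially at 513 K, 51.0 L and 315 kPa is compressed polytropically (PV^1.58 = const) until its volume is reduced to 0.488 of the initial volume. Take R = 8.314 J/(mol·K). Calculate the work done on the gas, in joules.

14300 J

n = P₁V₁/(RT₁) = 315×51.0/(8.314×513) = 3.77 mol.
Polytropic n=1.58: T₂ = T₁(V₁/V₂)^(n−1) = 513×(2.05)^0.58 = 778 K; P₂ = P₁(V₁/V₂)^n = 979 kPa.
W = (P₁V₁−P₂V₂)/(n−1) = (315×51.0−979×24.9)/0.58 = -14300 J.
Work done on the gas = −W_by = 14300 J.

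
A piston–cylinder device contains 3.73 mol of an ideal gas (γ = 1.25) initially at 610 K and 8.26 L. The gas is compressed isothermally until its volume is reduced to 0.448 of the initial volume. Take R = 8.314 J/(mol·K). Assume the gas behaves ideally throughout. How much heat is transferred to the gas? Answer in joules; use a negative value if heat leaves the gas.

P₁ = nRT₁/V₁ = 3.73×8.314×610/8.26 = 2290 kPa.
Isothermal: T stays 610 K; PV = const ⇒ V₂ = 3.70 L, P₂ = 5110 kPa.
ΔU = 0 (ideal gas, T constant).
W = nRT ln(V₂/V₁) = 3.73×8.314×610×ln(0.448) = -15200 J.
Q = ΔU + W = -15200 J.

-15200 J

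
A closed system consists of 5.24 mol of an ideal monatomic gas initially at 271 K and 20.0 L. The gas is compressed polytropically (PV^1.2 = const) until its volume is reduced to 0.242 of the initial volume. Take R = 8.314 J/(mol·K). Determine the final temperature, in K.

P₁ = nRT₁/V₁ = 5.24×8.314×271/20.0 = 590 kPa.
Polytropic n=1.2: T₂ = T₁(V₁/V₂)^(n−1) = 271×(4.13)^0.20 = 360 K; P₂ = P₁(V₁/V₂)^n = 3240 kPa.

360 K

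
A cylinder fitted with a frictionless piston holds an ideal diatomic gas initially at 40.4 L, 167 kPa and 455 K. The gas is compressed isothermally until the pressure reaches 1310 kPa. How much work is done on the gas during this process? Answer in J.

13900 J

n = P₁V₁/(RT₁) = 167×40.4/(8.314×455) = 1.78 mol.
Isothermal: T stays 455 K; PV = const ⇒ V₂ = 5.15 L, P₂ = 1310 kPa.
W = nRT ln(V₂/V₁) = 1.78×8.314×455×ln(0.127) = -13900 J.
Work done on the gas = −W_by = 13900 J.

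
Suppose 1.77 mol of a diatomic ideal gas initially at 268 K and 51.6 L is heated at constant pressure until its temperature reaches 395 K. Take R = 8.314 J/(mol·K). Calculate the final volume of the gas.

76.1 L

P₁ = nRT₁/V₁ = 1.77×8.314×268/51.6 = 76.4 kPa.
Isobaric: P stays 76.4 kPa; V/T = const ⇒ T₂ = 395 K, V₂ = 76.1 L.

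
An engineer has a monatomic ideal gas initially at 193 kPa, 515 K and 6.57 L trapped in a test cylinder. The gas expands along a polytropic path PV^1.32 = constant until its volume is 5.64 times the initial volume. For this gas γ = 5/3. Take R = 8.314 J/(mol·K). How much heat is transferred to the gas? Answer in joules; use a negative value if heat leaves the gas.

876 J

n = P₁V₁/(RT₁) = 193×6.57/(8.314×515) = 0.296 mol.
Polytropic n=1.32: T₂ = T₁(V₁/V₂)^(n−1) = 515×(0.177)^0.32 = 296 K; P₂ = P₁(V₁/V₂)^n = 19.7 kPa.
W = (P₁V₁−P₂V₂)/(n−1) = (193×6.57−19.7×37.1)/0.32 = 1680 J.
ΔU = nCvΔT = 0.296×12.5×(296−515) = -809 J.
Q = ΔU + W = 876 J.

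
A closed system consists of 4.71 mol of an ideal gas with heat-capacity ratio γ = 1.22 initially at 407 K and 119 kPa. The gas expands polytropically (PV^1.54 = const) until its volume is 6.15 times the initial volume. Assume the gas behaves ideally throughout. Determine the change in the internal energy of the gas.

-45300 J

V₁ = nRT₁/P₁ = 4.71×8.314×407/119 = 134 L.
Polytropic n=1.54: T₂ = T₁(V₁/V₂)^(n−1) = 407×(0.163)^0.54 = 153 K; P₂ = P₁(V₁/V₂)^n = 7.26 kPa.
For an ideal gas ΔU = nCvΔT with Cv = R/(γ−1) = 37.8 J/(mol·K).
ΔU = 4.71×37.8×(153−407) = -45300 J.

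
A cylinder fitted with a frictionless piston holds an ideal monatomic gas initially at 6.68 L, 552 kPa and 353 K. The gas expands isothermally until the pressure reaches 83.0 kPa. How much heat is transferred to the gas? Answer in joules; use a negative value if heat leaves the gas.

6990 J

n = P₁V₁/(RT₁) = 552×6.68/(8.314×353) = 1.26 mol.
Isothermal: T stays 353 K; PV = const ⇒ V₂ = 44.4 L, P₂ = 83.0 kPa.
ΔU = 0 (ideal gas, T constant).
W = nRT ln(V₂/V₁) = 1.26×8.314×353×ln(6.65) = 6990 J.
Q = ΔU + W = 6990 J.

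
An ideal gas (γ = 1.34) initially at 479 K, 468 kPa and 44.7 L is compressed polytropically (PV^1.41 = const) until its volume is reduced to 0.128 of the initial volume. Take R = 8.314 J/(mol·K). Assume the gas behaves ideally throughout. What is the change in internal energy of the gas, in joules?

81400 J

n = P₁V₁/(RT₁) = 468×44.7/(8.314×479) = 5.25 mol.
Polytropic n=1.41: T₂ = T₁(V₁/V₂)^(n−1) = 479×(7.81)^0.41 = 1110 K; P₂ = P₁(V₁/V₂)^n = 8490 kPa.
For an ideal gas ΔU = nCvΔT with Cv = R/(γ−1) = 24.5 J/(mol·K).
ΔU = 5.25×24.5×(1110−479) = 81400 J.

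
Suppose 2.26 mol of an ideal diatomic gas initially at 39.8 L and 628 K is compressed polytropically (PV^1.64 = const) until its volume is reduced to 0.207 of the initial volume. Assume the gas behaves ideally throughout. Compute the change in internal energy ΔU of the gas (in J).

P₁ = nRT₁/V₁ = 2.26×8.314×628/39.8 = 296 kPa.
Polytropic n=1.64: T₂ = T₁(V₁/V₂)^(n−1) = 628×(4.83)^0.64 = 1720 K; P₂ = P₁(V₁/V₂)^n = 3920 kPa.
For an ideal gas ΔU = nCvΔT with Cv = (5/2)R = 20.8 J/(mol·K).
ΔU = 2.26×20.8×(1720−628) = 51300 J.

51300 J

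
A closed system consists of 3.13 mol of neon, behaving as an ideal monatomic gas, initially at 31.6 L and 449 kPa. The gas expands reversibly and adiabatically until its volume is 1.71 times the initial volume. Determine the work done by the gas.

T₁ = P₁V₁/(nR) = 449×31.6/(3.13×8.314) = 545 K.
Adiabatic: TV^(γ−1) = const ⇒ T₂ = 545×(0.585)^0.667 = 381 K; PV^γ = const ⇒ P₂ = 184 kPa.
ΔU = nCvΔT = 3.13×12.5×(381−545) = -6400 J.
Q = 0 for an adiabatic process, so W = −ΔU = 6400 J.

6400 J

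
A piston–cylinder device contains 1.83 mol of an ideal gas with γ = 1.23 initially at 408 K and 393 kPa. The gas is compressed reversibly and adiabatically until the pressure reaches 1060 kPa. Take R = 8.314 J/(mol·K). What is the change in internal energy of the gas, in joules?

V₁ = nRT₁/P₁ = 1.83×8.314×408/393 = 15.8 L.
Adiabatic: T₂/T₁ = (P₂/P₁)^((γ−1)/γ) ⇒ T₂ = 408×(2.70)^0.187 = 491 K; V₂ = 7.05 L.
For an ideal gas ΔU = nCvΔT with Cv = R/(γ−1) = 36.1 J/(mol·K).
ΔU = 1.83×36.1×(491−408) = 5500 J.

5500 J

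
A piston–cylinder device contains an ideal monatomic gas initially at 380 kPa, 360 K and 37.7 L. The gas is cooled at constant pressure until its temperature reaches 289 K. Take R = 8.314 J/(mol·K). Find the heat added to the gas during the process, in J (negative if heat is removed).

-7060 J

n = P₁V₁/(RT₁) = 380×37.7/(8.314×360) = 4.79 mol.
Isobaric: P stays 380 kPa; V/T = const ⇒ T₂ = 289 K, V₂ = 30.3 L.
W = PΔV = 380×(30.3−37.7) kPa·L = -2830 J.
ΔU = nCvΔT = 4.79×12.5×(289−360) = -4240 J.
Q = ΔU + W = nCpΔT = -7060 J.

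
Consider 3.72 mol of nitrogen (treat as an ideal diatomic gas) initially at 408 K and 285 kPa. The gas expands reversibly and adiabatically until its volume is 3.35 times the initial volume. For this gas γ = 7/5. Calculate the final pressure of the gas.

52.5 kPa

V₁ = nRT₁/P₁ = 3.72×8.314×408/285 = 44.3 L.
Adiabatic: TV^(γ−1) = const ⇒ T₂ = 408×(0.299)^0.400 = 252 K; PV^γ = const ⇒ P₂ = 52.5 kPa.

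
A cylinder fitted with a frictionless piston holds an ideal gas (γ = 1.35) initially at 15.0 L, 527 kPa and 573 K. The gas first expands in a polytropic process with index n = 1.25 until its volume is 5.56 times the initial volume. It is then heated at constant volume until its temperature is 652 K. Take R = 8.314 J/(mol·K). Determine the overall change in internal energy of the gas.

3110 J

n = P₁V₁/(RT₁) = 527×15.0/(8.314×573) = 1.66 mol.
Step 1 — Polytropic n=1.25: T₂ = T₁(V₁/V₂)^(n−1) = 573×(0.180)^0.25 = 373 K; P₂ = P₁(V₁/V₂)^n = 61.7 kPa.
W = (P₁V₁−P₂V₂)/(n−1) = (527×15.0−61.7×83.4)/0.25 = 11000 J.
ΔU = nCvΔT = 1.66×23.8×(373−573) = -7880 J.
Q = ΔU + W = 3150 J.
State after step 1: P = 61.7 kPa, V = 83.4 L, T = 373 K.
Step 2 — Isochoric: V stays 83.4 L; P/T = const ⇒ T₂ = 652 K, P₂ = 108 kPa.
W = 0 (no volume change).
ΔU = nCvΔT = 1.66×23.8×(652−373) = 11000 J.
Q = ΔU = 11000 J.
Net over both steps: W = 11000 J, Q = 14100 J, ΔU = 3110 J.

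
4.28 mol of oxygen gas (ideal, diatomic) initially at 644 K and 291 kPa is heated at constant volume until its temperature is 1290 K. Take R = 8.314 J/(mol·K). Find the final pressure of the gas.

583 kPa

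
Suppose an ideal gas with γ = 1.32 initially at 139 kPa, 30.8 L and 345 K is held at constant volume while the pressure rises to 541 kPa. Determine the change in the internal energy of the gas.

n = P₁V₁/(RT₁) = 139×30.8/(8.314×345) = 1.49 mol.
Isochoric: V stays 30.8 L; P/T = const ⇒ T₂ = 1340 K, P₂ = 541 kPa.
For an ideal gas ΔU = nCvΔT with Cv = R/(γ−1) = 26.0 J/(mol·K).
ΔU = 1.49×26.0×(1340−345) = 38700 J.

38700 J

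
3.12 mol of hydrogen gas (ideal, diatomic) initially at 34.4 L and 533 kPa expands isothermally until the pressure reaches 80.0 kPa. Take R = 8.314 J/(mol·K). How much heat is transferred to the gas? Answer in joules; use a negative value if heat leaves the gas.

T₁ = P₁V₁/(nR) = 533×34.4/(3.12×8.314) = 707 K.
Isothermal: T stays 707 K; PV = const ⇒ V₂ = 229 L, P₂ = 80.0 kPa.
ΔU = 0 (ideal gas, T constant).
W = nRT ln(V₂/V₁) = 3.12×8.314×707×ln(6.66) = 34800 J.
Q = ΔU + W = 34800 J.

34800 J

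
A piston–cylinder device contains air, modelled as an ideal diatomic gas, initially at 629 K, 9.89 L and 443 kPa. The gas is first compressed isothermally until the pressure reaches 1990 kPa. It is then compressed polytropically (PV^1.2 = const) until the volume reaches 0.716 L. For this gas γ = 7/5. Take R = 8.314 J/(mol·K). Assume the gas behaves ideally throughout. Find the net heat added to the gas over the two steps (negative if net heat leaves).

-9340 J

n = P₁V₁/(RT₁) = 443×9.89/(8.314×629) = 0.838 mol.
Step 1 — Isothermal: T stays 629 K; PV = const ⇒ V₂ = 2.20 L, P₂ = 1990 kPa.
ΔU = 0 (ideal gas, T constant).
W = nRT ln(V₂/V₁) = 0.838×8.314×629×ln(0.223) = -6580 J.
Q = ΔU + W = -6580 J.
State after step 1: P = 1990 kPa, V = 2.20 L, T = 629 K.
Step 2 — Polytropic n=1.2: T₂ = T₁(V₁/V₂)^(n−1) = 629×(3.07)^0.20 = 787 K; P₂ = P₁(V₁/V₂)^n = 7660 kPa.
W = (P₁V₁−P₂V₂)/(n−1) = (1990×2.20−7660×0.716)/0.20 = -5520 J.
ΔU = nCvΔT = 0.838×20.8×(787−629) = 2760 J.
Q = ΔU + W = -2760 J.
Net over both steps: W = -12100 J, Q = -9340 J, ΔU = 2760 J.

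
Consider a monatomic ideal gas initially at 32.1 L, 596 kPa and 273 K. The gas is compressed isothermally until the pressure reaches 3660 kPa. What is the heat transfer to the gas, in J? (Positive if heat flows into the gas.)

-34700 J

n = P₁V₁/(RT₁) = 596×32.1/(8.314×273) = 8.43 mol.
Isothermal: T stays 273 K; PV = const ⇒ V₂ = 5.23 L, P₂ = 3660 kPa.
ΔU = 0 (ideal gas, T constant).
W = nRT ln(V₂/V₁) = 8.43×8.314×273×ln(0.163) = -34700 J.
Q = ΔU + W = -34700 J.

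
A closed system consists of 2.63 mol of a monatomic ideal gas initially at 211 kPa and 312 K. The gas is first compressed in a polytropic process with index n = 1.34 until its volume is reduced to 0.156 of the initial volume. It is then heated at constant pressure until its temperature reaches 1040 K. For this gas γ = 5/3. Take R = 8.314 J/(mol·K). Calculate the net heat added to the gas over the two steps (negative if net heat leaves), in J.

16100 J

V₁ = nRT₁/P₁ = 2.63×8.314×312/211 = 32.3 L.
Step 1 — Polytropic n=1.34: T₂ = T₁(V₁/V₂)^(n−1) = 312×(6.41)^0.34 = 587 K; P₂ = P₁(V₁/V₂)^n = 2540 kPa.
W = (P₁V₁−P₂V₂)/(n−1) = (211×32.3−2540×5.04)/0.34 = -17700 J.
ΔU = nCvΔT = 2.63×12.5×(587−312) = 9010 J.
Q = ΔU + W = -8660 J.
State after step 1: P = 2540 kPa, V = 5.04 L, T = 587 K.
Step 2 — Isobaric: P stays 2540 kPa; V/T = const ⇒ T₂ = 1040 K, V₂ = 8.94 L.
W = PΔV = 2540×(8.94−5.04) kPa·L = 9910 J.
ΔU = nCvΔT = 2.63×12.5×(1040−587) = 14900 J.
Q = ΔU + W = nCpΔT = 24800 J.
Net over both steps: W = -7760 J, Q = 16100 J, ΔU = 23900 J.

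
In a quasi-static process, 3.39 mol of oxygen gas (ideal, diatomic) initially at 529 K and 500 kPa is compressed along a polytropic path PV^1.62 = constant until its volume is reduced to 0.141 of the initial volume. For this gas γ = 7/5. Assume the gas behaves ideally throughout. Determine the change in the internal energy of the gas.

88300 J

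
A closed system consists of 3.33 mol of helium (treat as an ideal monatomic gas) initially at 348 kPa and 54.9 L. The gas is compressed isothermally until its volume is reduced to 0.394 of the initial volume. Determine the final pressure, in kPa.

883 kPa

T₁ = P₁V₁/(nR) = 348×54.9/(3.33×8.314) = 690 K.
Isothermal: T stays 690 K; PV = const ⇒ V₂ = 21.6 L, P₂ = 883 kPa.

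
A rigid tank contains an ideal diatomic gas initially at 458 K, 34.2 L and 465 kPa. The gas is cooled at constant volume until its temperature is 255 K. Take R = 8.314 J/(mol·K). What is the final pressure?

Isochoric: V stays 34.2 L; P/T = const ⇒ T₂ = 255 K, P₂ = 259 kPa.

259 kPa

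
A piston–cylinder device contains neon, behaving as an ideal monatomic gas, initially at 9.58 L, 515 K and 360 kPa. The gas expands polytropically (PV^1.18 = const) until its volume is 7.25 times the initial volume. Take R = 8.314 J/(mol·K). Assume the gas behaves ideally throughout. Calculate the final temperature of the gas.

Polytropic n=1.18: T₂ = T₁(V₁/V₂)^(n−1) = 515×(0.138)^0.18 = 361 K; P₂ = P₁(V₁/V₂)^n = 34.8 kPa.

361 K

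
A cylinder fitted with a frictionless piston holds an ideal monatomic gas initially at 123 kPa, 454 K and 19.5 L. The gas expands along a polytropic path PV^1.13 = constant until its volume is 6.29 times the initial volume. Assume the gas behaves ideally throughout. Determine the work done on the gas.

n = P₁V₁/(RT₁) = 123×19.5/(8.314×454) = 0.635 mol.
Polytropic n=1.13: T₂ = T₁(V₁/V₂)^(n−1) = 454×(0.159)^0.13 = 357 K; P₂ = P₁(V₁/V₂)^n = 15.4 kPa.
W = (P₁V₁−P₂V₂)/(n−1) = (123×19.5−15.4×123)/0.13 = 3920 J.
Work done on the gas = −W_by = -3920 J.

-3920 J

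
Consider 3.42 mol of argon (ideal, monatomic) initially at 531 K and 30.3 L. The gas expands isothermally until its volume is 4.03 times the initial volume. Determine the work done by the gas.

21000 J

P₁ = nRT₁/V₁ = 3.42×8.314×531/30.3 = 498 kPa.
Isothermal: T stays 531 K; PV = const ⇒ V₂ = 122 L, P₂ = 124 kPa.
W = nRT ln(V₂/V₁) = 3.42×8.314×531×ln(4.03) = 21000 J.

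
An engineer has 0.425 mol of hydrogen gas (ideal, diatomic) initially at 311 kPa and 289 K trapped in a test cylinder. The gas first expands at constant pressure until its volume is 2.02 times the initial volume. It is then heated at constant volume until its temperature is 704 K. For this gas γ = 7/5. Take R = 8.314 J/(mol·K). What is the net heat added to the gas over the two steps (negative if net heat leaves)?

V₁ = nRT₁/P₁ = 0.425×8.314×289/311 = 3.28 L.
Step 1 — Isobaric: P stays 311 kPa; V/T = const ⇒ T₂ = 584 K, V₂ = 6.63 L.
W = PΔV = 311×(6.63−3.28) kPa·L = 1040 J.
ΔU = nCvΔT = 0.425×20.8×(584−289) = 2600 J.
Q = ΔU + W = nCpΔT = 3650 J.
State after step 1: P = 311 kPa, V = 6.63 L, T = 584 K.
Step 2 — Isochoric: V stays 6.63 L; P/T = const ⇒ T₂ = 704 K, P₂ = 375 kPa.
W = 0 (no volume change).
ΔU = nCvΔT = 0.425×20.8×(704−584) = 1060 J.
Q = ΔU = 1060 J.
Net over both steps: W = 1040 J, Q = 4710 J, ΔU = 3670 J.

4710 J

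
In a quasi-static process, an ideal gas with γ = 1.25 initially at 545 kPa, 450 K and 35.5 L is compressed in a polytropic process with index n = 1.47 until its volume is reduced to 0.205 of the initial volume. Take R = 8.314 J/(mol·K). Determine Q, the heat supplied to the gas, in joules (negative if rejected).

n = P₁V₁/(RT₁) = 545×35.5/(8.314×450) = 5.17 mol.
Polytropic n=1.47: T₂ = T₁(V₁/V₂)^(n−1) = 450×(4.88)^0.47 = 948 K; P₂ = P₁(V₁/V₂)^n = 5600 kPa.
W = (P₁V₁−P₂V₂)/(n−1) = (545×35.5−5600×7.28)/0.47 = -45500 J.
ΔU = nCvΔT = 5.17×33.3×(948−450) = 85600 J.
Q = ΔU + W = 40100 J.

40100 J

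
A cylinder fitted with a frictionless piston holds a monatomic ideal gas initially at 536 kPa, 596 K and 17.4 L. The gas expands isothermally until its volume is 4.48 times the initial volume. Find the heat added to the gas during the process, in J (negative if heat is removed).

n = P₁V₁/(RT₁) = 536×17.4/(8.314×596) = 1.88 mol.
Isothermal: T stays 596 K; PV = const ⇒ V₂ = 78.0 L, P₂ = 120 kPa.
ΔU = 0 (ideal gas, T constant).
W = nRT ln(V₂/V₁) = 1.88×8.314×596×ln(4.48) = 14000 J.
Q = ΔU + W = 14000 J.

14000 J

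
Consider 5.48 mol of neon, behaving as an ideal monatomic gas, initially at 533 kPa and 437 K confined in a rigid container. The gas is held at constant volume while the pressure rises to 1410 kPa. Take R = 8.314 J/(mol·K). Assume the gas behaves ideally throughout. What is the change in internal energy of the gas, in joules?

49100 J

V₁ = nRT₁/P₁ = 5.48×8.314×437/533 = 37.4 L.
Isochoric: V stays 37.4 L; P/T = const ⇒ T₂ = 1160 K, P₂ = 1410 kPa.
For an ideal gas ΔU = nCvΔT with Cv = (3/2)R = 12.5 J/(mol·K).
ΔU = 5.48×12.5×(1160−437) = 49100 J.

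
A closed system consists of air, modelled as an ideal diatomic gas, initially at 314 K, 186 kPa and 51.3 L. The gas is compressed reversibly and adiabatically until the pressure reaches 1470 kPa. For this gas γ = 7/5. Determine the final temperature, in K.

567 K

Adiabatic: T₂/T₁ = (P₂/P₁)^((γ−1)/γ) ⇒ T₂ = 314×(7.90)^0.286 = 567 K; V₂ = 11.7 L.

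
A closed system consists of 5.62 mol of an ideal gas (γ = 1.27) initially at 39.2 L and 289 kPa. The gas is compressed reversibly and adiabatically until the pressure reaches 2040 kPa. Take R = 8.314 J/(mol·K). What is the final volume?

8.41 L

T₁ = P₁V₁/(nR) = 289×39.2/(5.62×8.314) = 242 K.
Adiabatic: T₂/T₁ = (P₂/P₁)^((γ−1)/γ) ⇒ T₂ = 242×(7.06)^0.213 = 367 K; V₂ = 8.41 L.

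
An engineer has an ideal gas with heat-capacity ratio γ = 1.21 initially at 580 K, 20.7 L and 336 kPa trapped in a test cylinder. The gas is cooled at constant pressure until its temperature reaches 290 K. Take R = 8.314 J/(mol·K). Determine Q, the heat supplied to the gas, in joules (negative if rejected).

n = P₁V₁/(RT₁) = 336×20.7/(8.314×580) = 1.44 mol.
Isobaric: P stays 336 kPa; V/T = const ⇒ T₂ = 290 K, V₂ = 10.3 L.
W = PΔV = 336×(10.3−20.7) kPa·L = -3480 J.
ΔU = nCvΔT = 1.44×39.6×(290−580) = -16600 J.
Q = ΔU + W = nCpΔT = -20000 J.

-20000 J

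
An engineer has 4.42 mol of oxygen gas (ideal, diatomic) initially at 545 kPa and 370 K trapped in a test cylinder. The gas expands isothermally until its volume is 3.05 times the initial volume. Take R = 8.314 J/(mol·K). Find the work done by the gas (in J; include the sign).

V₁ = nRT₁/P₁ = 4.42×8.314×370/545 = 24.9 L.
Isothermal: T stays 370 K; PV = const ⇒ V₂ = 76.1 L, P₂ = 179 kPa.
W = nRT ln(V₂/V₁) = 4.42×8.314×370×ln(3.05) = 15200 J.

15200 J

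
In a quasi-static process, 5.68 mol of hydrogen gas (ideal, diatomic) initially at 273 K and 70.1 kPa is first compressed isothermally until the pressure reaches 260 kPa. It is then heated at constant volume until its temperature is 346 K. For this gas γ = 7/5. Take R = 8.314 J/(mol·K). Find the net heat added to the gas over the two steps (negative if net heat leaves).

V₁ = nRT₁/P₁ = 5.68×8.314×273/70.1 = 184 L.
Step 1 — Isothermal: T stays 273 K; PV = const ⇒ V₂ = 49.6 L, P₂ = 260 kPa.
ΔU = 0 (ideal gas, T constant).
W = nRT ln(V₂/V₁) = 5.68×8.314×273×ln(0.270) = -16900 J.
Q = ΔU + W = -16900 J.
State after step 1: P = 260 kPa, V = 49.6 L, T = 273 K.
Step 2 — Isochoric: V stays 49.6 L; P/T = const ⇒ T₂ = 346 K, P₂ = 330 kPa.
W = 0 (no volume change).
ΔU = nCvΔT = 5.68×20.8×(346−273) = 8620 J.
Q = ΔU = 8620 J.
Net over both steps: W = -16900 J, Q = -8280 J, ΔU = 8620 J.

-8280 J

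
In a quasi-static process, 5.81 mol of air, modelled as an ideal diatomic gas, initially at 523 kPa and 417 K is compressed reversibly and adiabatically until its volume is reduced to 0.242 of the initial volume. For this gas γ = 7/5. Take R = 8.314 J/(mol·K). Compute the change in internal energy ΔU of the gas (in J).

V₁ = nRT₁/P₁ = 5.81×8.314×417/523 = 38.5 L.
Adiabatic: TV^(γ−1) = const ⇒ T₂ = 417×(4.13)^0.400 = 736 K; PV^γ = const ⇒ P₂ = 3810 kPa.
For an ideal gas ΔU = nCvΔT with Cv = (5/2)R = 20.8 J/(mol·K).
ΔU = 5.81×20.8×(736−417) = 38500 J.

38500 J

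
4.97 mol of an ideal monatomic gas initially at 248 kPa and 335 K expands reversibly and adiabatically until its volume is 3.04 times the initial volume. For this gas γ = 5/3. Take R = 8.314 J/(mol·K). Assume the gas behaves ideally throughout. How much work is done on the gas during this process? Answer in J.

-10900 J

V₁ = nRT₁/P₁ = 4.97×8.314×335/248 = 55.8 L.
Adiabatic: TV^(γ−1) = const ⇒ T₂ = 335×(0.329)^0.667 = 160 K; PV^γ = const ⇒ P₂ = 38.9 kPa.
ΔU = nCvΔT = 4.97×12.5×(160−335) = -10900 J.
Q = 0 for an adiabatic process, so W = −ΔU = 10900 J.
Work done on the gas = −W_by = -10900 J.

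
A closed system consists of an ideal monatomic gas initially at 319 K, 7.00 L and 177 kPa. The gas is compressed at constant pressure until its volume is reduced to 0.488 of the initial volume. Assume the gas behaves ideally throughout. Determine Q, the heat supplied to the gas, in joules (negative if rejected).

n = P₁V₁/(RT₁) = 177×7.00/(8.314×319) = 0.467 mol.
Isobaric: P stays 177 kPa; V/T = const ⇒ T₂ = 156 K, V₂ = 3.42 L.
W = PΔV = 177×(3.42−7.00) kPa·L = -634 J.
ΔU = nCvΔT = 0.467×12.5×(156−319) = -952 J.
Q = ΔU + W = nCpΔT = -1590 J.

-1590 J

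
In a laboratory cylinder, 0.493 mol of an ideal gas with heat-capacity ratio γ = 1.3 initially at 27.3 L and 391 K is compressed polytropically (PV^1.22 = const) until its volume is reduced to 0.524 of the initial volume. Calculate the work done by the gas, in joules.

-1110 J

P₁ = nRT₁/V₁ = 0.493×8.314×391/27.3 = 58.7 kPa.
Polytropic n=1.22: T₂ = T₁(V₁/V₂)^(n−1) = 391×(1.91)^0.22 = 451 K; P₂ = P₁(V₁/V₂)^n = 129 kPa.
W = (P₁V₁−P₂V₂)/(n−1) = (58.7×27.3−129×14.3)/0.22 = -1110 J.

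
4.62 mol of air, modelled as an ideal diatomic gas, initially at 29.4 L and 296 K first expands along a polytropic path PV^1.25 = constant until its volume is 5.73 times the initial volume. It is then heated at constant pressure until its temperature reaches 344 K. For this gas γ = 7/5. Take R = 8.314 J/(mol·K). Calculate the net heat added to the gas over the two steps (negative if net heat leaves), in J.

P₁ = nRT₁/V₁ = 4.62×8.314×296/29.4 = 387 kPa.
Step 1 — Polytropic n=1.25: T₂ = T₁(V₁/V₂)^(n−1) = 296×(0.175)^0.25 = 191 K; P₂ = P₁(V₁/V₂)^n = 43.6 kPa.
W = (P₁V₁−P₂V₂)/(n−1) = (387×29.4−43.6×168)/0.25 = 16100 J.
ΔU = nCvΔT = 4.62×20.8×(191−296) = -10100 J.
Q = ΔU + W = 6030 J.
State after step 1: P = 43.6 kPa, V = 168 L, T = 191 K.
Step 2 — Isobaric: P stays 43.6 kPa; V/T = const ⇒ T₂ = 344 K, V₂ = 303 L.
W = PΔV = 43.6×(303−168) kPa·L = 5860 J.
ΔU = nCvΔT = 4.62×20.8×(344−191) = 14700 J.
Q = ΔU + W = nCpΔT = 20500 J.
Net over both steps: W = 21900 J, Q = 26600 J, ΔU = 4610 J.

26600 J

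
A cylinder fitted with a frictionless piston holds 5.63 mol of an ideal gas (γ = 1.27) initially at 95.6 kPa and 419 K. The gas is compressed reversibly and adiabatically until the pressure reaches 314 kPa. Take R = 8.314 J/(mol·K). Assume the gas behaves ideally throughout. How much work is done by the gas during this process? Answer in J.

-20900 J

V₁ = nRT₁/P₁ = 5.63×8.314×419/95.6 = 205 L.
Adiabatic: T₂/T₁ = (P₂/P₁)^((γ−1)/γ) ⇒ T₂ = 419×(3.28)^0.213 = 540 K; V₂ = 80.4 L.
ΔU = nCvΔT = 5.63×30.8×(540−419) = 20900 J.
Q = 0 for an adiabatic process, so W = −ΔU = -20900 J.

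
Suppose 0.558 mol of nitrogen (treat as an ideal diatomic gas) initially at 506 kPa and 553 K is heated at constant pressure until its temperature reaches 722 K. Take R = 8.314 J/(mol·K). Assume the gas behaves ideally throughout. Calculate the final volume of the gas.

6.62 L

V₁ = nRT₁/P₁ = 0.558×8.314×553/506 = 5.07 L.
Isobaric: P stays 506 kPa; V/T = const ⇒ T₂ = 722 K, V₂ = 6.62 L.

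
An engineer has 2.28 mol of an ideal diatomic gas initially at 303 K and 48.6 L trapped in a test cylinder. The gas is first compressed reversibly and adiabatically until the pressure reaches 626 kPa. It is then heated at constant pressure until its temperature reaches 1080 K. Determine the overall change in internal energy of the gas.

36800 J

P₁ = nRT₁/V₁ = 2.28×8.314×303/48.6 = 118 kPa.
Step 1 — Adiabatic: T₂/T₁ = (P₂/P₁)^((γ−1)/γ) ⇒ T₂ = 303×(5.30)^0.286 = 488 K; V₂ = 14.8 L.
ΔU = nCvΔT = 2.28×20.8×(488−303) = 8760 J.
Q = 0 for an adiabatic process, so W = −ΔU = -8760 J.
State after step 1: P = 626 kPa, V = 14.8 L, T = 488 K.
Step 2 — Isobaric: P stays 626 kPa; V/T = const ⇒ T₂ = 1080 K, V₂ = 32.7 L.
W = PΔV = 626×(32.7−14.8) kPa·L = 11200 J.
ΔU = nCvΔT = 2.28×20.8×(1080−488) = 28100 J.
Q = ΔU + W = nCpΔT = 39300 J.
Net over both steps: W = 2460 J, Q = 39300 J, ΔU = 36800 J.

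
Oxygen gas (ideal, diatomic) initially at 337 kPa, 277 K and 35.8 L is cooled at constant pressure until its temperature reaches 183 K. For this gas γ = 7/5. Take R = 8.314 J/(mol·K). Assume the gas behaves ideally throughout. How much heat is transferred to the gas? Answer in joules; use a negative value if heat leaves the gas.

-14300 J

n = P₁V₁/(RT₁) = 337×35.8/(8.314×277) = 5.24 mol.
Isobaric: P stays 337 kPa; V/T = const ⇒ T₂ = 183 K, V₂ = 23.7 L.
W = PΔV = 337×(23.7−35.8) kPa·L = -4090 J.
ΔU = nCvΔT = 5.24×20.8×(183−277) = -10200 J.
Q = ΔU + W = nCpΔT = -14300 J.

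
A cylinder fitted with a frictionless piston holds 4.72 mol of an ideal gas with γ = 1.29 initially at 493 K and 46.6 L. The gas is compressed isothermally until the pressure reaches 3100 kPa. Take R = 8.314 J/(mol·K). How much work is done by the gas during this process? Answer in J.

-38900 J

P₁ = nRT₁/V₁ = 4.72×8.314×493/46.6 = 415 kPa.
Isothermal: T stays 493 K; PV = const ⇒ V₂ = 6.24 L, P₂ = 3100 kPa.
W = nRT ln(V₂/V₁) = 4.72×8.314×493×ln(0.134) = -38900 J.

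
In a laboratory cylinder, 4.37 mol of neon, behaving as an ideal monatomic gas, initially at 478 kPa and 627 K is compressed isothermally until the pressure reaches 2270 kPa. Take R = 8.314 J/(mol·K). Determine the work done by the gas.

-35500 J

V₁ = nRT₁/P₁ = 4.37×8.314×627/478 = 47.7 L.
Isothermal: T stays 627 K; PV = const ⇒ V₂ = 10.0 L, P₂ = 2270 kPa.
W = nRT ln(V₂/V₁) = 4.37×8.314×627×ln(0.211) = -35500 J.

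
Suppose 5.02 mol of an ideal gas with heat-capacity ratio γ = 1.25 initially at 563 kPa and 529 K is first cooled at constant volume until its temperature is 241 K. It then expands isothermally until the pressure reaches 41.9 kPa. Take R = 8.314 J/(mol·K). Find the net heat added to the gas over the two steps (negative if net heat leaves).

-29900 J

V₁ = nRT₁/P₁ = 5.02×8.314×529/563 = 39.2 L.
Step 1 — Isochoric: V stays 39.2 L; P/T = const ⇒ T₂ = 241 K, P₂ = 256 kPa.
W = 0 (no volume change).
ΔU = nCvΔT = 5.02×33.3×(241−529) = -48100 J.
Q = ΔU = -48100 J.
State after step 1: P = 256 kPa, V = 39.2 L, T = 241 K.
Step 2 — Isothermal: T stays 241 K; PV = const ⇒ V₂ = 240 L, P₂ = 41.9 kPa.
ΔU = 0 (ideal gas, T constant).
W = nRT ln(V₂/V₁) = 5.02×8.314×241×ln(6.12) = 18200 J.
Q = ΔU + W = 18200 J.
Net over both steps: W = 18200 J, Q = -29900 J, ΔU = -48100 J.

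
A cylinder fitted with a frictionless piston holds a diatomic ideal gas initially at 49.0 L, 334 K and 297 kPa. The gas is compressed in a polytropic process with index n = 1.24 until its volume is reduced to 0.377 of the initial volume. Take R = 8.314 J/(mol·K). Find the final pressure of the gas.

Polytropic n=1.24: T₂ = T₁(V₁/V₂)^(n−1) = 334×(2.65)^0.24 = 422 K; P₂ = P₁(V₁/V₂)^n = 996 kPa.

996 kPa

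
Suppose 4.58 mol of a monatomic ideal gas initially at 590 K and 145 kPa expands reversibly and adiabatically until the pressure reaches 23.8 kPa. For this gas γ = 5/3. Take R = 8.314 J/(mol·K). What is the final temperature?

V₁ = nRT₁/P₁ = 4.58×8.314×590/145 = 155 L.
Adiabatic: T₂/T₁ = (P₂/P₁)^((γ−1)/γ) ⇒ T₂ = 590×(0.164)^0.400 = 286 K; V₂ = 458 L.

286 K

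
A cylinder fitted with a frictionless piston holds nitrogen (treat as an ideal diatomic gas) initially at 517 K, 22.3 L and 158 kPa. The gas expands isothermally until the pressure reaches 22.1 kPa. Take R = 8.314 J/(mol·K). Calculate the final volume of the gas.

Isothermal: T stays 517 K; PV = const ⇒ V₂ = 159 L, P₂ = 22.1 kPa.

159 L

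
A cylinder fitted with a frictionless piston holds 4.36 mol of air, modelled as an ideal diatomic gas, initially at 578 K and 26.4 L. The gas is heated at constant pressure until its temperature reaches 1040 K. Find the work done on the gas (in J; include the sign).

P₁ = nRT₁/V₁ = 4.36×8.314×578/26.4 = 794 kPa.
Isobaric: P stays 794 kPa; V/T = const ⇒ T₂ = 1040 K, V₂ = 47.5 L.
W = PΔV = 794×(47.5−26.4) kPa·L = 16700 J.
Work done on the gas = −W_by = -16700 J.

-16700 J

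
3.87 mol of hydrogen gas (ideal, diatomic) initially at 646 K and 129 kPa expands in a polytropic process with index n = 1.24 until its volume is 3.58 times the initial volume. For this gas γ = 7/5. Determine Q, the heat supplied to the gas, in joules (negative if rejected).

V₁ = nRT₁/P₁ = 3.87×8.314×646/129 = 161 L.
Polytropic n=1.24: T₂ = T₁(V₁/V₂)^(n−1) = 646×(0.279)^0.24 = 476 K; P₂ = P₁(V₁/V₂)^n = 26.5 kPa.
W = (P₁V₁−P₂V₂)/(n−1) = (129×161−26.5×577)/0.24 = 22800 J.
ΔU = nCvΔT = 3.87×20.8×(476−646) = -13700 J.
Q = ΔU + W = 9130 J.

9130 J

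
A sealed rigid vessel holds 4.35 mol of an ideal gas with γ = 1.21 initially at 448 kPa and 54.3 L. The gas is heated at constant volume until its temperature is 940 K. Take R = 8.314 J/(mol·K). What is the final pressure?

626 kPa

T₁ = P₁V₁/(nR) = 448×54.3/(4.35×8.314) = 673 K.
Isochoric: V stays 54.3 L; P/T = const ⇒ T₂ = 940 K, P₂ = 626 kPa.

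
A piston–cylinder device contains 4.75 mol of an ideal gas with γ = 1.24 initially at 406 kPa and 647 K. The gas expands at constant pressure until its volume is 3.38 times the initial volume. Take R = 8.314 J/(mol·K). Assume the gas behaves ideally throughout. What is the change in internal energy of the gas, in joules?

V₁ = nRT₁/P₁ = 4.75×8.314×647/406 = 62.9 L.
Isobaric: P stays 406 kPa; V/T = const ⇒ T₂ = 2190 K, V₂ = 213 L.
For an ideal gas ΔU = nCvΔT with Cv = R/(γ−1) = 34.6 J/(mol·K).
ΔU = 4.75×34.6×(2190−647) = 253000 J.

253000 J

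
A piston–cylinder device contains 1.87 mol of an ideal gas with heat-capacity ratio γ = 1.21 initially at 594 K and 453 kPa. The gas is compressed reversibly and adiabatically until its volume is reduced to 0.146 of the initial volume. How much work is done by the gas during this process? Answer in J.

V₁ = nRT₁/P₁ = 1.87×8.314×594/453 = 20.4 L.
Adiabatic: TV^(γ−1) = const ⇒ T₂ = 594×(6.85)^0.210 = 890 K; PV^γ = const ⇒ P₂ = 4650 kPa.
ΔU = nCvΔT = 1.87×39.6×(890−594) = 21900 J.
Q = 0 for an adiabatic process, so W = −ΔU = -21900 J.

-21900 J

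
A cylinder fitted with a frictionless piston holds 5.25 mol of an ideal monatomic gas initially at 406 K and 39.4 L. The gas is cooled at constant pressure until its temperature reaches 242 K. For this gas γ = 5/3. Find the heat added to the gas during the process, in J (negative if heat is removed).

P₁ = nRT₁/V₁ = 5.25×8.314×406/39.4 = 450 kPa.
Isobaric: P stays 450 kPa; V/T = const ⇒ T₂ = 242 K, V₂ = 23.5 L.
W = PΔV = 450×(23.5−39.4) kPa·L = -7160 J.
ΔU = nCvΔT = 5.25×12.5×(242−406) = -10700 J.
Q = ΔU + W = nCpΔT = -17900 J.

-17900 J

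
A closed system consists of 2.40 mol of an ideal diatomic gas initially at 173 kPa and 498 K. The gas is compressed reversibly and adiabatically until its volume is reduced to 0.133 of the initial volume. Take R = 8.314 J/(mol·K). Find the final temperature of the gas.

1120 K

V₁ = nRT₁/P₁ = 2.40×8.314×498/173 = 57.4 L.
Adiabatic: TV^(γ−1) = const ⇒ T₂ = 498×(7.52)^0.400 = 1120 K; PV^γ = const ⇒ P₂ = 2920 kPa.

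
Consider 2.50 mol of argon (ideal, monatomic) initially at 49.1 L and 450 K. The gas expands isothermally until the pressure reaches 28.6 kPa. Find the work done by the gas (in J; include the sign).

P₁ = nRT₁/V₁ = 2.50×8.314×450/49.1 = 190 kPa.
Isothermal: T stays 450 K; PV = const ⇒ V₂ = 327 L, P₂ = 28.6 kPa.
W = nRT ln(V₂/V₁) = 2.50×8.314×450×ln(6.66) = 17700 J.

17700 J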